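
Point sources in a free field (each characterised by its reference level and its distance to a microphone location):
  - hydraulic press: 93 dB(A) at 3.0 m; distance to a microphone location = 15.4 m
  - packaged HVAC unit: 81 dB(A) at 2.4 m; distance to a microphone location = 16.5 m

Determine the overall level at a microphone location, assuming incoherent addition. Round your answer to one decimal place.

78.9 dB(A)

Propagate each source to the receiver with L = L_ref − 20·log₁₀(r/r_ref), then add intensities.
hydraulic press: 93 − 20·log₁₀(15.4/3.0) = 93 − 14.21 = 78.79 dB(A).
packaged HVAC unit: 81 − 20·log₁₀(16.5/2.4) = 81 − 16.75 = 64.25 dB(A).
Σ 10^(L/10) = 7.838e+07 → L_total = 10·log₁₀(7.838e+07) = 78.94 dB(A).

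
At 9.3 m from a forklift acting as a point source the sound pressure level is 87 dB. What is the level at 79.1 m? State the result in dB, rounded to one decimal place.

68.4 dB

For a point source, L₂ = L₁ − 20·log₁₀(r₂/r₁).
L₂ = 87 − 20·log₁₀(79.1/9.3) = 87 − 18.594 = 68.41 dB.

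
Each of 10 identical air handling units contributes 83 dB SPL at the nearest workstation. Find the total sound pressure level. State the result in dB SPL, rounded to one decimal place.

93.0 dB SPL

With 10 equal, uncorrelated contributions the intensity is 10× that of one unit, giving a rise of 10·log₁₀ 10.
L_total = 83 + 10·log₁₀(10) = 83 + 10.000 = 93.00 dB SPL.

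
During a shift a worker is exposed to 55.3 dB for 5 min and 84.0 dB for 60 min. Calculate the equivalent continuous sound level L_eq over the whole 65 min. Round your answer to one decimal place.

83.7 dB

L_eq = 10·log₁₀[(1/T)·Σ tᵢ·10^(Lᵢ/10)] with T = 65 min.
Σ tᵢ·10^(Lᵢ/10) = 5·10^(55.3/10) + 60·10^(84.0/10) = 1.507e+10.
L_eq = 10·log₁₀(1.507e+10/65) = 83.65 dB.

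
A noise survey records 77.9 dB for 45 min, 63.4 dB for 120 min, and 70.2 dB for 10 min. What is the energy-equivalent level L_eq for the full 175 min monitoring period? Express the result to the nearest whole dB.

73 dB

Weight each interval's intensity by its duration and average over T = 175 min:
Σ tᵢ·10^(Lᵢ/10) = 45·10^(77.9/10) + 120·10^(63.4/10) + 10·10^(70.2/10) = 3.142e+09.
L_eq = 10·log₁₀(3.142e+09/175) = 72.54 dB.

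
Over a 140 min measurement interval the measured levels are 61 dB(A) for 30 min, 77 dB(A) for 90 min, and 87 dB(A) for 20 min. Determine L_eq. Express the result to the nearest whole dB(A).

The energy average is taken in the linear domain: L_eq = 10·log₁₀[(Σ tᵢ·10^(Lᵢ/10))/T], T = 140 min.
Σ tᵢ·10^(Lᵢ/10) = 30·10^(61/10) + 90·10^(77/10) + 20·10^(87/10) = 1.457e+10.
L_eq = 10·log₁₀(1.457e+10/140) = 80.17 dB(A).

80 dB(A)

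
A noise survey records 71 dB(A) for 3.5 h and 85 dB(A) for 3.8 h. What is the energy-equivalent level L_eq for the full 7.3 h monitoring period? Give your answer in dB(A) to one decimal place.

82.3 dB(A)

Weight each interval's intensity by its duration and average over T = 7.3 h:
Σ tᵢ·10^(Lᵢ/10) = 3.5·10^(71/10) + 3.8·10^(85/10) = 1.246e+09.
L_eq = 10·log₁₀(1.246e+09/7.3) = 82.32 dB(A).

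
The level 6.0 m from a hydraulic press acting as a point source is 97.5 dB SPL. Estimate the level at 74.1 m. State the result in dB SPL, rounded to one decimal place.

Spherical spreading from a point source gives a 20·log₁₀(r₂/r₁) drop.
L₂ = 97.5 − 20·log₁₀(74.1/6.0) = 97.5 − 21.833 = 75.67 dB SPL.

75.7 dB SPL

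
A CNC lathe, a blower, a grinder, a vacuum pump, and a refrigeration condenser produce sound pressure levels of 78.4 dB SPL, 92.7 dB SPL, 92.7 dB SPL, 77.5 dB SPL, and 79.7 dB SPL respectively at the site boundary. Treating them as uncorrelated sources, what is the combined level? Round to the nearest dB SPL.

96 dB SPL

Incoherent sources combine by intensity addition: L_total = 10·log₁₀(Σ 10^(L_i/10)).
Σ 10^(L/10) = 10^(78.4/10) + 10^(92.7/10) + 10^(92.7/10) + 10^(77.5/10) + 10^(79.7/10) = 3.943e+09.
L_total = 10·log₁₀(3.943e+09) = 95.96 dB SPL.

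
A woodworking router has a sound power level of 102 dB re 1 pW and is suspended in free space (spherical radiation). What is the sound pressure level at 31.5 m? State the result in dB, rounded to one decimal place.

61.0 dB

Free-field spherical radiation: L_p = L_w − 10·log₁₀(4π·r²), r = 31.5 m.
4π·r² = 1.247e+04 m², 10·log₁₀ of that is 40.958 dB.
L_p = 102 − 40.958 = 61.04 dB.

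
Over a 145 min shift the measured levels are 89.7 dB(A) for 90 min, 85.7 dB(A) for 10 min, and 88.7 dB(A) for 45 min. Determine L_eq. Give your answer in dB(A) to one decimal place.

89.2 dB(A)

The energy average is taken in the linear domain: L_eq = 10·log₁₀[(Σ tᵢ·10^(Lᵢ/10))/T], T = 145 min.
Σ tᵢ·10^(Lᵢ/10) = 90·10^(89.7/10) + 10·10^(85.7/10) + 45·10^(88.7/10) = 1.211e+11.
L_eq = 10·log₁₀(1.211e+11/145) = 89.22 dB(A).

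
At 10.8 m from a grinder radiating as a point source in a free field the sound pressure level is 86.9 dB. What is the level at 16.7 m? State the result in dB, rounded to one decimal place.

83.1 dB

For a point source, L₂ = L₁ − 20·log₁₀(r₂/r₁).
L₂ = 86.9 − 20·log₁₀(16.7/10.8) = 86.9 − 3.786 = 83.11 dB.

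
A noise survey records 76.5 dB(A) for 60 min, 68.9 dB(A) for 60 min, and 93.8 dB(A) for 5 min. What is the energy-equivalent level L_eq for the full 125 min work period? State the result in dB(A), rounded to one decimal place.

80.8 dB(A)

The energy average is taken in the linear domain: L_eq = 10·log₁₀[(Σ tᵢ·10^(Lᵢ/10))/T], T = 125 min.
Σ tᵢ·10^(Lᵢ/10) = 60·10^(76.5/10) + 60·10^(68.9/10) + 5·10^(93.8/10) = 1.514e+10.
L_eq = 10·log₁₀(1.514e+10/125) = 80.83 dB(A).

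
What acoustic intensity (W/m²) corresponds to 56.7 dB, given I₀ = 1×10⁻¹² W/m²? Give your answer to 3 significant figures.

4.68e-07 W/m²

I/I₀ = 10^(56.7/10) = 4.677e+05, so I = 4.677e+05 × 10⁻¹² W/m².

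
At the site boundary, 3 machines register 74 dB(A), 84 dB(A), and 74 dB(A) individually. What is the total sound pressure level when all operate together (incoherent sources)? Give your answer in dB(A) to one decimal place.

84.8 dB(A)

Incoherent sources combine by intensity addition: L_total = 10·log₁₀(Σ 10^(L_i/10)).
Σ 10^(L/10) = 10^(74/10) + 10^(84/10) + 10^(74/10) = 3.014e+08.
L_total = 10·log₁₀(3.014e+08) = 84.79 dB(A).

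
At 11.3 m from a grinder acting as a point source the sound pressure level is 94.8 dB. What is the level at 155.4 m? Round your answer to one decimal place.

72.0 dB

For a point source, L₂ = L₁ − 20·log₁₀(r₂/r₁).
L₂ = 94.8 − 20·log₁₀(155.4/11.3) = 94.8 − 22.767 = 72.03 dB.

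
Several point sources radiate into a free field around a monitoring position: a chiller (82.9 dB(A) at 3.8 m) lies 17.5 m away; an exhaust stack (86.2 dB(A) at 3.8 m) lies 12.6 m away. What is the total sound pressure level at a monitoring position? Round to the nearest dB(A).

77 dB(A)

Apply inverse-square spreading to bring every level to the receiver, then sum 10^(L/10).
chiller: 82.9 − 20·log₁₀(17.5/3.8) = 82.9 − 13.27 = 69.63 dB(A).
exhaust stack: 86.2 − 20·log₁₀(12.6/3.8) = 86.2 − 10.41 = 75.79 dB(A).
Σ 10^(L/10) = 4.711e+07 → L_total = 10·log₁₀(4.711e+07) = 76.73 dB(A).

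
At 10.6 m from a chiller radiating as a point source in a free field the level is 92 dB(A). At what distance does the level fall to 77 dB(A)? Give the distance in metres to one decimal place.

59.6 m

Point-source spreading drops the level by 20·log₁₀(r₂/r₁); inverting, r₂/r₁ = 10^(ΔL/20).
r₂ = 10.6·10^((92−77)/20) = 10.6·10^(15.0/20) = 59.61 m.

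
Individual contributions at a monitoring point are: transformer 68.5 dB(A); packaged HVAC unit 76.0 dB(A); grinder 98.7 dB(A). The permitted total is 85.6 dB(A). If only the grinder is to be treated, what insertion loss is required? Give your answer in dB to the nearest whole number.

Fixed contribution from the other sources: Σ 10^(L/10) = 10^(68.5/10) + 10^(76.0/10) = 4.689e+07 (76.71 dB(A)).
To meet 85.6 dB(A) overall, the treated grinder may contribute at most 10^(85.6/10) − 4.689e+07 = 3.162e+08, i.e. 85.00 dB(A).
Required insertion loss = 98.7 − 85.00 = 13.70 dB.

14 dB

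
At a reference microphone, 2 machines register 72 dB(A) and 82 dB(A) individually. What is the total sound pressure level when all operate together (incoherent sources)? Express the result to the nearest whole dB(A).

For uncorrelated sources the intensities add, so convert each level to linear form, sum, and take 10·log₁₀ of the total.
Σ 10^(L/10) = 10^(72/10) + 10^(82/10) = 1.743e+08.
L_total = 10·log₁₀(1.743e+08) = 82.41 dB(A).

82 dB(A)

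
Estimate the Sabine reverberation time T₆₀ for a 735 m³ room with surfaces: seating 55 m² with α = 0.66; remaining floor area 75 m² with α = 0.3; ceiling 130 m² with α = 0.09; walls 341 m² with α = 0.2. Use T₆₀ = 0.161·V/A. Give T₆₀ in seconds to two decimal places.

0.85 s

Total absorption A = 55·0.66 + 75·0.3 + 130·0.09 + 341·0.2 = 138.70 m² sabins.
T₆₀ = 0.161 × 735 / 138.70 = 0.853 s.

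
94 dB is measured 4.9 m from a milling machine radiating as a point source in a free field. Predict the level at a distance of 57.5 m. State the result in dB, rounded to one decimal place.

Point-source attenuation: ΔL = 20·log₁₀(r₂/r₁) = 20·log₁₀(57.5/4.9) = 21.389 dB.
L₂ = 94 − 20·log₁₀(57.5/4.9) = 94 − 21.389 = 72.61 dB.

72.6 dB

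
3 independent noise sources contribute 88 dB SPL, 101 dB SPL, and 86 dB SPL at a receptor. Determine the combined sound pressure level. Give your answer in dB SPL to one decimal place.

101.3 dB SPL

For uncorrelated sources the intensities add, so convert each level to linear form, sum, and take 10·log₁₀ of the total.
Σ 10^(L/10) = 10^(88/10) + 10^(101/10) + 10^(86/10) = 1.362e+10.
L_total = 10·log₁₀(1.362e+10) = 101.34 dB SPL.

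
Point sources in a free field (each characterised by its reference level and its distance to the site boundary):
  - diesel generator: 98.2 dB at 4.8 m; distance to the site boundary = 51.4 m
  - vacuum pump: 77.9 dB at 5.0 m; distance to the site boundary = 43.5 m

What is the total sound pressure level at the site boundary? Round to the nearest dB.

Propagate each source to the receiver with L = L_ref − 20·log₁₀(r/r_ref), then add intensities.
diesel generator: 98.2 − 20·log₁₀(51.4/4.8) = 98.2 − 20.59 = 77.61 dB.
vacuum pump: 77.9 − 20·log₁₀(43.5/5.0) = 77.9 − 18.79 = 59.11 dB.
Σ 10^(L/10) = 5.843e+07 → L_total = 10·log₁₀(5.843e+07) = 77.67 dB.

78 dB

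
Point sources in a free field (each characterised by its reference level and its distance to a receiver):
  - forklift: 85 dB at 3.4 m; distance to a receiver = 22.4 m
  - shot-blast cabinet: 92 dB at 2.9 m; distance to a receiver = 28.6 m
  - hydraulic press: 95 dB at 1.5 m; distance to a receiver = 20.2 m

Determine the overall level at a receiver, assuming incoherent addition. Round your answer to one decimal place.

First find each source's level at the receiver (point-source: −20·log₁₀(r/r_ref)), then combine on an intensity basis.
forklift: 85 − 20·log₁₀(22.4/3.4) = 85 − 16.38 = 68.62 dB.
shot-blast cabinet: 92 − 20·log₁₀(28.6/2.9) = 92 − 19.88 = 72.12 dB.
hydraulic press: 95 − 20·log₁₀(20.2/1.5) = 95 − 22.59 = 72.41 dB.
Σ 10^(L/10) = 4.102e+07 → L_total = 10·log₁₀(4.102e+07) = 76.13 dB.

76.1 dB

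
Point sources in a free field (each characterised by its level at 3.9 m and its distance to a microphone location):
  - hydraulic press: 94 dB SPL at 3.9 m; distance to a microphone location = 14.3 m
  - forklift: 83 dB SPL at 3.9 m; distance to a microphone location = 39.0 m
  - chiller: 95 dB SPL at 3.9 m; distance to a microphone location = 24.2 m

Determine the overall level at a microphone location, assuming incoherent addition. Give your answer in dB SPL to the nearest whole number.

Propagate each source to the receiver with L = L_ref − 20·log₁₀(r/r_ref), then add intensities.
hydraulic press: 94 − 20·log₁₀(14.3/3.9) = 94 − 11.29 = 82.71 dB SPL.
forklift: 83 − 20·log₁₀(39.0/3.9) = 83 − 20.00 = 63.00 dB SPL.
chiller: 95 − 20·log₁₀(24.2/3.9) = 95 − 15.86 = 79.14 dB SPL.
Σ 10^(L/10) = 2.710e+08 → L_total = 10·log₁₀(2.710e+08) = 84.33 dB SPL.

84 dB SPL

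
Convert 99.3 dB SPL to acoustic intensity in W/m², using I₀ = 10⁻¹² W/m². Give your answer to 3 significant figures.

I/I₀ = 10^(99.3/10) = 8.511e+09, so I = 8.511e+09 × 10⁻¹² W/m².

0.00851 W/m²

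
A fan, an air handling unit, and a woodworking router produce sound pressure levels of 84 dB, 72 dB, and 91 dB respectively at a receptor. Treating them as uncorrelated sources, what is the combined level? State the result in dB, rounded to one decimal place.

For uncorrelated sources the intensities add, so convert each level to linear form, sum, and take 10·log₁₀ of the total.
Σ 10^(L/10) = 10^(84/10) + 10^(72/10) + 10^(91/10) = 1.526e+09.
L_total = 10·log₁₀(1.526e+09) = 91.84 dB.

91.8 dB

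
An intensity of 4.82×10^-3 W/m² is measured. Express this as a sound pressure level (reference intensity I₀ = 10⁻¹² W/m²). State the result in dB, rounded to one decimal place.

L = 10·log₁₀(I/I₀) = 10·log₁₀(4.82×10^-3/10⁻¹²) = 10·log₁₀(4.82×10^9).
L = 10·(0.6830 + 9) = 96.83 dB.

96.8 dB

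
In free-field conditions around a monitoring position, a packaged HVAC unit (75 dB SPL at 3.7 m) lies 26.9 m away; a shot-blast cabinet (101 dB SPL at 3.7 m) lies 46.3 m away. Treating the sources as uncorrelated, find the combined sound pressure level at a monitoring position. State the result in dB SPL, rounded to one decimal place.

Apply inverse-square spreading to bring every level to the receiver, then sum 10^(L/10).
packaged HVAC unit: 75 − 20·log₁₀(26.9/3.7) = 75 − 17.23 = 57.77 dB SPL.
shot-blast cabinet: 101 − 20·log₁₀(46.3/3.7) = 101 − 21.95 = 79.05 dB SPL.
Σ 10^(L/10) = 8.100e+07 → L_total = 10·log₁₀(8.100e+07) = 79.08 dB SPL.

79.1 dB SPL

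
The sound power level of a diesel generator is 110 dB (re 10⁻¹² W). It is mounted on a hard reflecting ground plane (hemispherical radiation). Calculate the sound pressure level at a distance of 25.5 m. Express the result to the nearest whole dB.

Free-field hemispherical radiation: L_p = L_w − 10·log₁₀(2π·r²), r = 25.5 m.
2π·r² = 4086 m², 10·log₁₀ of that is 36.113 dB.
L_p = 110 − 36.113 = 73.89 dB.

74 dB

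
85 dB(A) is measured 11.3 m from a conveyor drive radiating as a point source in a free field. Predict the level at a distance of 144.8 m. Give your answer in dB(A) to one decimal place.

62.8 dB(A)

For a point source, L₂ = L₁ − 20·log₁₀(r₂/r₁).
L₂ = 85 − 20·log₁₀(144.8/11.3) = 85 − 22.154 = 62.85 dB(A).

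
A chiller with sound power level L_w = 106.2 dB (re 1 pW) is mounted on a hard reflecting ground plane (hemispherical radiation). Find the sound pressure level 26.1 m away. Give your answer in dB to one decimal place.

69.9 dB

The power spreads over a hemisphere of area 2π·r², so L_p = L_w − 10·log₁₀(2π·r²).
2π·r² = 4280 m², 10·log₁₀ of that is 36.315 dB.
L_p = 106.2 − 36.315 = 69.89 dB.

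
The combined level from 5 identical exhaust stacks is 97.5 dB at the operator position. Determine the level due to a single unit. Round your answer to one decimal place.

For N identical incoherent sources L_total = L₁ + 10·log₁₀ N, so L₁ = 97.5 − 10·log₁₀(5) = 97.5 − 6.990.

90.5 dB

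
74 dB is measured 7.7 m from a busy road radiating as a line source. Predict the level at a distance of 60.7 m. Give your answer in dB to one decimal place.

65.0 dB

For a line source, L₂ = L₁ − 10·log₁₀(r₂/r₁).
L₂ = 74 − 10·log₁₀(60.7/7.7) = 74 − 8.967 = 65.03 dB.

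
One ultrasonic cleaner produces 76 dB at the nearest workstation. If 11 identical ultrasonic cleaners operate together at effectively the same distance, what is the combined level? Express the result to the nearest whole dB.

With 11 equal, uncorrelated contributions the intensity is 11× that of one unit, giving a rise of 10·log₁₀ 11.
L_total = 76 + 10·log₁₀(11) = 76 + 10.414 = 86.41 dB.

86 dB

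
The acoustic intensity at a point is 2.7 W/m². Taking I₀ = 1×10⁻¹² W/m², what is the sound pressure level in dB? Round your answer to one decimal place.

L = 10·log₁₀(I/I₀) = 10·log₁₀(2.7/10⁻¹²) = 10·log₁₀(2.7×10^12).
L = 10·(0.4314 + 12) = 124.31 dB.

124.3 dB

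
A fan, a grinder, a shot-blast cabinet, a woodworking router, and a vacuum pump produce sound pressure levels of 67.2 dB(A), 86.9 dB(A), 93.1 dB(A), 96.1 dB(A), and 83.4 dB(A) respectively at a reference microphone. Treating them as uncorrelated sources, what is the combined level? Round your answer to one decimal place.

98.3 dB(A)

Incoherent sources combine by intensity addition: L_total = 10·log₁₀(Σ 10^(L_i/10)).
Σ 10^(L/10) = 10^(67.2/10) + 10^(86.9/10) + 10^(93.1/10) + 10^(96.1/10) + 10^(83.4/10) = 6.829e+09.
L_total = 10·log₁₀(6.829e+09) = 98.34 dB(A).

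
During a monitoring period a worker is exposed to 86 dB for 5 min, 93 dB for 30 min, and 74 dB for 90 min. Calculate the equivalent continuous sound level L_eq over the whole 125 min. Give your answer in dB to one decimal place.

87.1 dB

Weight each interval's intensity by its duration and average over T = 125 min:
Σ tᵢ·10^(Lᵢ/10) = 5·10^(86/10) + 30·10^(93/10) + 90·10^(74/10) = 6.411e+10.
L_eq = 10·log₁₀(6.411e+10/125) = 87.10 dB.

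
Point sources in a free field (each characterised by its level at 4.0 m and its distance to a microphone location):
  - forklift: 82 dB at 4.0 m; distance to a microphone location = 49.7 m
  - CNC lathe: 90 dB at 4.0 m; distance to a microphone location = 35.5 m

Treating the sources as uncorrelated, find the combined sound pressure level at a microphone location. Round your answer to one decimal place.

Apply inverse-square spreading to bring every level to the receiver, then sum 10^(L/10).
forklift: 82 − 20·log₁₀(49.7/4.0) = 82 − 21.89 = 60.11 dB.
CNC lathe: 90 − 20·log₁₀(35.5/4.0) = 90 − 18.96 = 71.04 dB.
Σ 10^(L/10) = 1.372e+07 → L_total = 10·log₁₀(1.372e+07) = 71.37 dB.

71.4 dB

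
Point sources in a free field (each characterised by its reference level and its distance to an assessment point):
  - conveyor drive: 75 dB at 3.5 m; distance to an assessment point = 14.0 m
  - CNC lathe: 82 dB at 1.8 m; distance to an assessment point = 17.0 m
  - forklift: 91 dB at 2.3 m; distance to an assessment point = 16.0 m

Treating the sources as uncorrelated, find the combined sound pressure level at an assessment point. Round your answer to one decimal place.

74.7 dB

Propagate each source to the receiver with L = L_ref − 20·log₁₀(r/r_ref), then add intensities.
conveyor drive: 75 − 20·log₁₀(14.0/3.5) = 75 − 12.04 = 62.96 dB.
CNC lathe: 82 − 20·log₁₀(17.0/1.8) = 82 − 19.50 = 62.50 dB.
forklift: 91 − 20·log₁₀(16.0/2.3) = 91 − 16.85 = 74.15 dB.
Σ 10^(L/10) = 2.977e+07 → L_total = 10·log₁₀(2.977e+07) = 74.74 dB.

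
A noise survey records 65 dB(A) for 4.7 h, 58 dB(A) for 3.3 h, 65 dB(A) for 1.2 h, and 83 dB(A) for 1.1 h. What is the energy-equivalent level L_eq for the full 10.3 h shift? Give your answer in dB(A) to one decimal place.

L_eq = 10·log₁₀[(1/T)·Σ tᵢ·10^(Lᵢ/10)] with T = 10.3 h.
Σ tᵢ·10^(Lᵢ/10) = 4.7·10^(65/10) + 3.3·10^(58/10) + 1.2·10^(65/10) + 1.1·10^(83/10) = 2.402e+08.
L_eq = 10·log₁₀(2.402e+08/10.3) = 73.68 dB(A).

73.7 dB(A)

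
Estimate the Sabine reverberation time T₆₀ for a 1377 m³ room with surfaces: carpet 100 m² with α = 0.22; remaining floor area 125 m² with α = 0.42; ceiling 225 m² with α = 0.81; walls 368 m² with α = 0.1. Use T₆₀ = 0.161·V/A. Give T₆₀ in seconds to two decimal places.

0.76 s

A = Σ Sᵢαᵢ = 100·0.22 + 125·0.42 + 225·0.81 + 368·0.1 = 293.55 m².
T₆₀ = 0.161·V/A = 0.161·1377/293.55 = 0.755 s.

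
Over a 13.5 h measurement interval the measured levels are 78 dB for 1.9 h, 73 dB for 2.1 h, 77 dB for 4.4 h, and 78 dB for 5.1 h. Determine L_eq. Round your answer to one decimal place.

The energy average is taken in the linear domain: L_eq = 10·log₁₀[(Σ tᵢ·10^(Lᵢ/10))/T], T = 13.5 h.
Σ tᵢ·10^(Lᵢ/10) = 1.9·10^(78/10) + 2.1·10^(73/10) + 4.4·10^(77/10) + 5.1·10^(78/10) = 7.041e+08.
L_eq = 10·log₁₀(7.041e+08/13.5) = 77.17 dB.

77.2 dB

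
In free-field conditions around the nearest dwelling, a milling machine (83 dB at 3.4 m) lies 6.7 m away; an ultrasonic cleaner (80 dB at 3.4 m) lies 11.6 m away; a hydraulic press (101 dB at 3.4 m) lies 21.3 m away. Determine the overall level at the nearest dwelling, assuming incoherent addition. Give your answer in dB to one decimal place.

85.8 dB

Apply inverse-square spreading to bring every level to the receiver, then sum 10^(L/10).
milling machine: 83 − 20·log₁₀(6.7/3.4) = 83 − 5.89 = 77.11 dB.
ultrasonic cleaner: 80 − 20·log₁₀(11.6/3.4) = 80 − 10.66 = 69.34 dB.
hydraulic press: 101 − 20·log₁₀(21.3/3.4) = 101 − 15.94 = 85.06 dB.
Σ 10^(L/10) = 3.807e+08 → L_total = 10·log₁₀(3.807e+08) = 85.81 dB.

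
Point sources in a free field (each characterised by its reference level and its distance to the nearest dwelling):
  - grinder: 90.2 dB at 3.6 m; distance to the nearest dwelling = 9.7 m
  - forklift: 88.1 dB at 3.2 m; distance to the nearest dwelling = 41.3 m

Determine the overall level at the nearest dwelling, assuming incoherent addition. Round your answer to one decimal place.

81.7 dB

First find each source's level at the receiver (point-source: −20·log₁₀(r/r_ref)), then combine on an intensity basis.
grinder: 90.2 − 20·log₁₀(9.7/3.6) = 90.2 − 8.61 = 81.59 dB.
forklift: 88.1 − 20·log₁₀(41.3/3.2) = 88.1 − 22.22 = 65.88 dB.
Σ 10^(L/10) = 1.481e+08 → L_total = 10·log₁₀(1.481e+08) = 81.71 dB.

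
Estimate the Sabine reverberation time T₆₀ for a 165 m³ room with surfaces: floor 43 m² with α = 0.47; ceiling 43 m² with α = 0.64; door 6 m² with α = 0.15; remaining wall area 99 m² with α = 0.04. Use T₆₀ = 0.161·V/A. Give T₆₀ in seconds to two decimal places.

0.51 s

Summing Sᵢαᵢ: 43·0.47 + 43·0.64 + 6·0.15 + 99·0.04 = 52.59 m².
T₆₀ = 0.161 × 165 / 52.59 = 0.505 s.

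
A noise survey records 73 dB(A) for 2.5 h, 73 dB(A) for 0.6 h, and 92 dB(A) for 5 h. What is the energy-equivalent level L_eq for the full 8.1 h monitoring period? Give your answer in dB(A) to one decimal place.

89.9 dB(A)

The energy average is taken in the linear domain: L_eq = 10·log₁₀[(Σ tᵢ·10^(Lᵢ/10))/T], T = 8.1 h.
Σ tᵢ·10^(Lᵢ/10) = 2.5·10^(73/10) + 0.6·10^(73/10) + 5·10^(92/10) = 7.986e+09.
L_eq = 10·log₁₀(7.986e+09/8.1) = 89.94 dB(A).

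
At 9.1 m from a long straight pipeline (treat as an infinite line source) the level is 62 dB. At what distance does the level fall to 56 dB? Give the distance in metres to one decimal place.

The 6.0 dB drop corresponds to a distance ratio of 10^(6.0/10) for a line source.
r₂ = 9.1·10^((62−56)/10) = 9.1·10^(6.0/10) = 36.23 m.

36.2 m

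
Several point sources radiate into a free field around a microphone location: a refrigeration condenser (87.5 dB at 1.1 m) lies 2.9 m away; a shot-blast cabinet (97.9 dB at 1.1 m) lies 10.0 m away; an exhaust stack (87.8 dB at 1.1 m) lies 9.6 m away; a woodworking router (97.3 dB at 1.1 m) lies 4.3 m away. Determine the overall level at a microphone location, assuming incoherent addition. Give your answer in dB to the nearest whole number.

Propagate each source to the receiver with L = L_ref − 20·log₁₀(r/r_ref), then add intensities.
refrigeration condenser: 87.5 − 20·log₁₀(2.9/1.1) = 87.5 − 8.42 = 79.08 dB.
shot-blast cabinet: 97.9 − 20·log₁₀(10.0/1.1) = 97.9 − 19.17 = 78.73 dB.
exhaust stack: 87.8 − 20·log₁₀(9.6/1.1) = 87.8 − 18.82 = 68.98 dB.
woodworking router: 97.3 − 20·log₁₀(4.3/1.1) = 97.3 − 11.84 = 85.46 dB.
Σ 10^(L/10) = 5.149e+08 → L_total = 10·log₁₀(5.149e+08) = 87.12 dB.

87 dB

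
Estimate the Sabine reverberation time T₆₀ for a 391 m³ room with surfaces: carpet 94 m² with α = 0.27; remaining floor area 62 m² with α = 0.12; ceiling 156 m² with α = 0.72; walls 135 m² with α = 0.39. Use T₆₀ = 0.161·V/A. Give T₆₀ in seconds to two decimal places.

Total absorption A = 94·0.27 + 62·0.12 + 156·0.72 + 135·0.39 = 197.79 m² sabins.
T₆₀ = 0.161·V/A = 0.161·391/197.79 = 0.318 s.

0.32 s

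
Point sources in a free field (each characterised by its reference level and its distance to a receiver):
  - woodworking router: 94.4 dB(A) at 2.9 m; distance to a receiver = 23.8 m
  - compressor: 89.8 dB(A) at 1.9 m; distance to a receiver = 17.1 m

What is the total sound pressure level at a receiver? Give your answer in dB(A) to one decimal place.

77.2 dB(A)

Apply inverse-square spreading to bring every level to the receiver, then sum 10^(L/10).
woodworking router: 94.4 − 20·log₁₀(23.8/2.9) = 94.4 − 18.28 = 76.12 dB(A).
compressor: 89.8 − 20·log₁₀(17.1/1.9) = 89.8 − 19.08 = 70.72 dB(A).
Σ 10^(L/10) = 5.268e+07 → L_total = 10·log₁₀(5.268e+07) = 77.22 dB(A).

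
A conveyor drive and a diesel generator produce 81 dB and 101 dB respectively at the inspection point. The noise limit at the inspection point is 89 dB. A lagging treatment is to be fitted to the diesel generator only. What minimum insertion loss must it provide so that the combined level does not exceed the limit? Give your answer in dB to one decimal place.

12.7 dB

The untreated sources together contribute 10^(81/10) = 1.259e+08, i.e. 81.00 dB.
The limit corresponds to 10^(89/10) = 7.943e+08; subtracting the fixed part leaves 6.684e+08 for the diesel generator, i.e. 88.25 dB.
So the diesel generator must be reduced from 101 to 88.25 dB: IL = 12.75 dB.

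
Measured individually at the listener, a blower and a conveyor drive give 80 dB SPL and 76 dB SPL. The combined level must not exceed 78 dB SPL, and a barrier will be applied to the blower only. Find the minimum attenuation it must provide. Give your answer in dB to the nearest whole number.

Fixed contribution from the other source: Σ 10^(L/10) = 10^(76/10) = 3.981e+07 (76.00 dB SPL).
The limit corresponds to 10^(78/10) = 6.310e+07; subtracting the fixed part leaves 2.329e+07 for the blower, i.e. 73.67 dB SPL.
So the blower must be reduced from 80 to 73.67 dB SPL: IL = 6.33 dB.

6 dB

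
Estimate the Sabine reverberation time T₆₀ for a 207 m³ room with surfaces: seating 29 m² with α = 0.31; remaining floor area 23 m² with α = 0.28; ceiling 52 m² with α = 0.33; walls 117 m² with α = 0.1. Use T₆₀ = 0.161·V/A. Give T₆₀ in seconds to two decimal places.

A = Σ Sᵢαᵢ = 29·0.31 + 23·0.28 + 52·0.33 + 117·0.1 = 44.29 m².
T₆₀ = 0.161 × 207 / 44.29 = 0.752 s.

0.75 s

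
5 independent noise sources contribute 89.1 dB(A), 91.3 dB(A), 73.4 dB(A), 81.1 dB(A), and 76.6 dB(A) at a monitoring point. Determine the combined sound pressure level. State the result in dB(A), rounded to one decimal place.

93.7 dB(A)

Incoherent sources combine by intensity addition: L_total = 10·log₁₀(Σ 10^(L_i/10)).
Σ 10^(L/10) = 10^(89.1/10) + 10^(91.3/10) + 10^(73.4/10) + 10^(81.1/10) + 10^(76.6/10) = 2.358e+09.
L_total = 10·log₁₀(2.358e+09) = 93.73 dB(A).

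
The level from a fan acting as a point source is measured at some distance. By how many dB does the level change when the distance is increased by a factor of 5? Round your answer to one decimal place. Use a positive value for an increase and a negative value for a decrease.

-14.0 dB

With spherical spreading the level changes by −20·log₁₀(r₂/r₁).
ΔL = −20·log₁₀(5) = -13.98 dB.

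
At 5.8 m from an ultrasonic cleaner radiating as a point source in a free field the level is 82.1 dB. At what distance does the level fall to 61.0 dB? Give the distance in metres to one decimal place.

The 21.1 dB drop corresponds to a distance ratio of 10^(21.1/20) for a point source.
r₂ = 5.8·10^((82.1−61.0)/20) = 5.8·10^(21.1/20) = 65.83 m.

65.8 m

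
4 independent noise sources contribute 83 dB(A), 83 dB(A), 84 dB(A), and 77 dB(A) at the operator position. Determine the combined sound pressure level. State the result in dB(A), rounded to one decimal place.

Incoherent sources combine by intensity addition: L_total = 10·log₁₀(Σ 10^(L_i/10)).
Σ 10^(L/10) = 10^(83/10) + 10^(83/10) + 10^(84/10) + 10^(77/10) = 7.004e+08.
L_total = 10·log₁₀(7.004e+08) = 88.45 dB(A).

88.5 dB(A)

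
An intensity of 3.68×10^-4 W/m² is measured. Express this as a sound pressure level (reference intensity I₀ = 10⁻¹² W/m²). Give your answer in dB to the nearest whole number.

86 dB

Dividing by I₀ shifts the exponent by 12: I/I₀ = 3.68×10^8.
L = 10·(0.5658 + 8) = 85.66 dB.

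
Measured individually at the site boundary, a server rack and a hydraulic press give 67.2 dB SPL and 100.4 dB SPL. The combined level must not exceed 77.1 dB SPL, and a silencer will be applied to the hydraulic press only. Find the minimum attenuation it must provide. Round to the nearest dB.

24 dB

Everything except the hydraulic press sums to 10^(67.2/10) = 5.248e+06 in linear terms, 67.20 dB SPL.
To meet 77.1 dB SPL overall, the treated hydraulic press may contribute at most 10^(77.1/10) − 5.248e+06 = 4.604e+07, i.e. 76.63 dB SPL.
Required insertion loss = 100.4 − 76.63 = 23.77 dB.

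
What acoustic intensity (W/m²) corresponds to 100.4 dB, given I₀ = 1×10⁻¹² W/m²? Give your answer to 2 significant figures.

0.011 W/m²

I/I₀ = 10^(100.4/10) = 1.096e+10, so I = 1.096e+10 × 10⁻¹² W/m².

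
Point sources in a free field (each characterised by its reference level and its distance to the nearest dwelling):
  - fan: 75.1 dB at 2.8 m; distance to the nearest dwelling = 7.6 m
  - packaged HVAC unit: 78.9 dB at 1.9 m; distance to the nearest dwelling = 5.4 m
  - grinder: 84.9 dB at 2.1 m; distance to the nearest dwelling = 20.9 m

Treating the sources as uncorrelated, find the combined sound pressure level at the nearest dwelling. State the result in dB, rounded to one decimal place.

72.3 dB

Propagate each source to the receiver with L = L_ref − 20·log₁₀(r/r_ref), then add intensities.
fan: 75.1 − 20·log₁₀(7.6/2.8) = 75.1 − 8.67 = 66.43 dB.
packaged HVAC unit: 78.9 − 20·log₁₀(5.4/1.9) = 78.9 − 9.07 = 69.83 dB.
grinder: 84.9 − 20·log₁₀(20.9/2.1) = 84.9 − 19.96 = 64.94 dB.
Σ 10^(L/10) = 1.712e+07 → L_total = 10·log₁₀(1.712e+07) = 72.34 dB.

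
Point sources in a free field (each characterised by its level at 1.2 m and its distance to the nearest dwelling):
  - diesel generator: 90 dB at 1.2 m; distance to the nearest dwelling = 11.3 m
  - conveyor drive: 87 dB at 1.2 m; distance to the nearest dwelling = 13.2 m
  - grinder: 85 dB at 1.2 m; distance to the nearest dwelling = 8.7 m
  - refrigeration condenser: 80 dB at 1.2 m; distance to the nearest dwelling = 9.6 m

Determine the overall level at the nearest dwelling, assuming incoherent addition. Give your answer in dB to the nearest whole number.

Propagate each source to the receiver with L = L_ref − 20·log₁₀(r/r_ref), then add intensities.
diesel generator: 90 − 20·log₁₀(11.3/1.2) = 90 − 19.48 = 70.52 dB.
conveyor drive: 87 − 20·log₁₀(13.2/1.2) = 87 − 20.83 = 66.17 dB.
grinder: 85 − 20·log₁₀(8.7/1.2) = 85 − 17.21 = 67.79 dB.
refrigeration condenser: 80 − 20·log₁₀(9.6/1.2) = 80 − 18.06 = 61.94 dB.
Σ 10^(L/10) = 2.300e+07 → L_total = 10·log₁₀(2.300e+07) = 73.62 dB.

74 dB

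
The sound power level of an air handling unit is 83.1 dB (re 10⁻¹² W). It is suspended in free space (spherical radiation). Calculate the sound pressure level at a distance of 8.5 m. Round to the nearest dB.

54 dB

The power spreads over a sphere of area 4π·r², so L_p = L_w − 10·log₁₀(4π·r²).
4π·r² = 907.9 m², 10·log₁₀ of that is 29.580 dB.
L_p = 83.1 − 29.580 = 53.52 dB.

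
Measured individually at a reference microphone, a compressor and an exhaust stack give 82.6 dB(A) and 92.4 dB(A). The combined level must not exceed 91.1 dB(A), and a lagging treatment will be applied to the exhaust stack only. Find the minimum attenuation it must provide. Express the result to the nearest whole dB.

2 dB

The untreated sources together contribute 10^(82.6/10) = 1.820e+08, i.e. 82.60 dB(A).
To meet 91.1 dB(A) overall, the treated exhaust stack may contribute at most 10^(91.1/10) − 1.820e+08 = 1.106e+09, i.e. 90.44 dB(A).
So the exhaust stack must be reduced from 92.4 to 90.44 dB(A): IL = 1.96 dB.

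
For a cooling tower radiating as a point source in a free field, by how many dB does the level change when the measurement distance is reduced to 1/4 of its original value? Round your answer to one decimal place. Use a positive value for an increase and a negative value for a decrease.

+12.0 dB

A point source loses 6 dB per doubling of distance; generally ΔL = −20·log₁₀(r₂/r₁).
ΔL = −20·log₁₀(0.25) = +12.04 dB.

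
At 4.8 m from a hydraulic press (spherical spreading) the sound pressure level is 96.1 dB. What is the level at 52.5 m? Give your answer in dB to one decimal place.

75.3 dB

Point-source attenuation: ΔL = 20·log₁₀(r₂/r₁) = 20·log₁₀(52.5/4.8) = 20.778 dB.
L₂ = 96.1 − 20·log₁₀(52.5/4.8) = 96.1 − 20.778 = 75.32 dB.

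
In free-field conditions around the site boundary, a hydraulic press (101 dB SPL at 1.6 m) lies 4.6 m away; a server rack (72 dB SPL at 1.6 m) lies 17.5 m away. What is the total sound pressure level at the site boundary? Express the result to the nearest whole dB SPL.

92 dB SPL

Apply inverse-square spreading to bring every level to the receiver, then sum 10^(L/10).
hydraulic press: 101 − 20·log₁₀(4.6/1.6) = 101 − 9.17 = 91.83 dB SPL.
server rack: 72 − 20·log₁₀(17.5/1.6) = 72 − 20.78 = 51.22 dB SPL.
Σ 10^(L/10) = 1.523e+09 → L_total = 10·log₁₀(1.523e+09) = 91.83 dB SPL.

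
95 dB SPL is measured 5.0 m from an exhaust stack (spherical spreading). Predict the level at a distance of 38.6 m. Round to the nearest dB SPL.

77 dB SPL

For a point source, L₂ = L₁ − 20·log₁₀(r₂/r₁).
L₂ = 95 − 20·log₁₀(38.6/5.0) = 95 − 17.752 = 77.25 dB SPL.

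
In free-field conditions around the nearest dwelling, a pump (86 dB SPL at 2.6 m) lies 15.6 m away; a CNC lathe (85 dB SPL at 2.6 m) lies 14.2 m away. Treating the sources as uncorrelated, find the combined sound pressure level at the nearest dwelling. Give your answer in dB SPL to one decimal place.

73.4 dB SPL

Propagate each source to the receiver with L = L_ref − 20·log₁₀(r/r_ref), then add intensities.
pump: 86 − 20·log₁₀(15.6/2.6) = 86 − 15.56 = 70.44 dB SPL.
CNC lathe: 85 − 20·log₁₀(14.2/2.6) = 85 − 14.75 = 70.25 dB SPL.
Σ 10^(L/10) = 2.166e+07 → L_total = 10·log₁₀(2.166e+07) = 73.36 dB SPL.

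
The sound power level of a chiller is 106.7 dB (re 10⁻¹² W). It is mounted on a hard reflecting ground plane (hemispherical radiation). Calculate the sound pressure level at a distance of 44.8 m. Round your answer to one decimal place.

65.7 dB

The power spreads over a hemisphere of area 2π·r², so L_p = L_w − 10·log₁₀(2π·r²).
2π·r² = 1.261e+04 m², 10·log₁₀ of that is 41.007 dB.
L_p = 106.7 − 41.007 = 65.69 dB.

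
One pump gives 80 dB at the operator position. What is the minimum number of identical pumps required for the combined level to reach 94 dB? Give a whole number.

N identical sources give L₁ + 10·log₁₀ N, so require 10·log₁₀ N ≥ 94 − 80 = 14.0 dB.
N ≥ 10^(14.0/10) = 25.119, so N = 26.

26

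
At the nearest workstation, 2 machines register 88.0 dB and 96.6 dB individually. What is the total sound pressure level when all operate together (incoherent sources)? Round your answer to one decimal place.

For uncorrelated sources the intensities add, so convert each level to linear form, sum, and take 10·log₁₀ of the total.
Σ 10^(L/10) = 10^(88.0/10) + 10^(96.6/10) = 5.202e+09.
L_total = 10·log₁₀(5.202e+09) = 97.16 dB.

97.2 dB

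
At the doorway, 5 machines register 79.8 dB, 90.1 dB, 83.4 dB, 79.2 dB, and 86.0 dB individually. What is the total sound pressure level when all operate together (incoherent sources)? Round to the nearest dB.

93 dB

Incoherent sources combine by intensity addition: L_total = 10·log₁₀(Σ 10^(L_i/10)).
Σ 10^(L/10) = 10^(79.8/10) + 10^(90.1/10) + 10^(83.4/10) + 10^(79.2/10) + 10^(86.0/10) = 1.819e+09.
L_total = 10·log₁₀(1.819e+09) = 92.60 dB.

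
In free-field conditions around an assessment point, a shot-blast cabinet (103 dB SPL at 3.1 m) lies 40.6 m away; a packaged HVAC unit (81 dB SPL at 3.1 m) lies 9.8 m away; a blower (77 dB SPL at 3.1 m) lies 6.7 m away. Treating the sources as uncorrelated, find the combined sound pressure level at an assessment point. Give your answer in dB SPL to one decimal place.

81.5 dB SPL

Propagate each source to the receiver with L = L_ref − 20·log₁₀(r/r_ref), then add intensities.
shot-blast cabinet: 103 − 20·log₁₀(40.6/3.1) = 103 − 22.34 = 80.66 dB SPL.
packaged HVAC unit: 81 − 20·log₁₀(9.8/3.1) = 81 − 10.00 = 71.00 dB SPL.
blower: 77 − 20·log₁₀(6.7/3.1) = 77 − 6.69 = 70.31 dB SPL.
Σ 10^(L/10) = 1.397e+08 → L_total = 10·log₁₀(1.397e+08) = 81.45 dB SPL.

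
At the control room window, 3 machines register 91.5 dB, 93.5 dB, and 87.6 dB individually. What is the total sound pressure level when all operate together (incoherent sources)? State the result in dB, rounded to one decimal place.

96.3 dB

Incoherent sources combine by intensity addition: L_total = 10·log₁₀(Σ 10^(L_i/10)).
Σ 10^(L/10) = 10^(91.5/10) + 10^(93.5/10) + 10^(87.6/10) = 4.227e+09.
L_total = 10·log₁₀(4.227e+09) = 96.26 dB.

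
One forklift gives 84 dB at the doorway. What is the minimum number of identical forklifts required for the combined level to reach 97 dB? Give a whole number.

20

The shortfall is 97 − 84 = 13.0 dB, and N units add 10·log₁₀ N, so need 10·log₁₀ N ≥ 13.0.
N ≥ 10^(13.0/10) = 19.953, so N = 20.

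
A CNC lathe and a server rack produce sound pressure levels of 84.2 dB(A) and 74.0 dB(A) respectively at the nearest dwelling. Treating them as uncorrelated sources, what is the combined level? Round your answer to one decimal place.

Incoherent sources combine by intensity addition: L_total = 10·log₁₀(Σ 10^(L_i/10)).
Σ 10^(L/10) = 10^(84.2/10) + 10^(74.0/10) = 2.881e+08.
L_total = 10·log₁₀(2.881e+08) = 84.60 dB(A).

84.6 dB(A)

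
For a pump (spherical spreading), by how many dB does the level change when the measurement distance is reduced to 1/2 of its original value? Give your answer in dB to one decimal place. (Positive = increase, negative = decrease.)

Point-source spreading: ΔL = −20·log₁₀(r₂/r₁).
ΔL = −20·log₁₀(0.5) = +6.02 dB.

+6.0 dB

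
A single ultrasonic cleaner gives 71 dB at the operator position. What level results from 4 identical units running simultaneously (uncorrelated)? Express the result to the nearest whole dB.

77 dB

L_total = L₁ + 10·log₁₀ N for N identical incoherent sources.
L_total = 71 + 10·log₁₀(4) = 71 + 6.021 = 77.02 dB.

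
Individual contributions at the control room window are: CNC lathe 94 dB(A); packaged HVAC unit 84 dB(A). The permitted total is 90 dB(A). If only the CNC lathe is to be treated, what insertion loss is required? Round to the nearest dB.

Fixed contribution from the other source: Σ 10^(L/10) = 10^(84/10) = 2.512e+08 (84.00 dB(A)).
To meet 90 dB(A) overall, the treated CNC lathe may contribute at most 10^(90/10) − 2.512e+08 = 7.488e+08, i.e. 88.74 dB(A).
So the CNC lathe must be reduced from 94 to 88.74 dB(A): IL = 5.26 dB.

5 dB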